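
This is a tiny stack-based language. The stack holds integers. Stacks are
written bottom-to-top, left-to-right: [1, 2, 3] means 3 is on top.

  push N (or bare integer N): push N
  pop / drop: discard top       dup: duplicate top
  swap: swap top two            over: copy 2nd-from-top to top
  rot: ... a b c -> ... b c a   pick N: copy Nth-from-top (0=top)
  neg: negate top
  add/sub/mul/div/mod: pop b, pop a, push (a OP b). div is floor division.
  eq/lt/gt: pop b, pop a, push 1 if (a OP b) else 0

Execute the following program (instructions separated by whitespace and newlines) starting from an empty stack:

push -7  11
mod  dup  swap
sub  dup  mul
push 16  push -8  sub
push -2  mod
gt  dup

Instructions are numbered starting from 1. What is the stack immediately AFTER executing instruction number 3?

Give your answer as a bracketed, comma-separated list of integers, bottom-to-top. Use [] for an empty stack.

Answer: [4]

Derivation:
Step 1 ('push -7'): [-7]
Step 2 ('11'): [-7, 11]
Step 3 ('mod'): [4]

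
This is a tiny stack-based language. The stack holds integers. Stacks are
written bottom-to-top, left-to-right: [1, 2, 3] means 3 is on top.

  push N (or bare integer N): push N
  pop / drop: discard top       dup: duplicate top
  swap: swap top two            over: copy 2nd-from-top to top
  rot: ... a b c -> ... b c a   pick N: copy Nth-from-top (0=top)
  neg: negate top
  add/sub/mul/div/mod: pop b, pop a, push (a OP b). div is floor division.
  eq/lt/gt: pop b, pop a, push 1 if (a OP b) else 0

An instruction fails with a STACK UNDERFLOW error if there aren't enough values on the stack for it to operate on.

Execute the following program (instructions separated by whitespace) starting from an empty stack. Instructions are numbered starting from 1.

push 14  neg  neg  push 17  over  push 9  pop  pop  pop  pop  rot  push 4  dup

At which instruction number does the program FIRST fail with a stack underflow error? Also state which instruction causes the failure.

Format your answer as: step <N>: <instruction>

Answer: step 11: rot

Derivation:
Step 1 ('push 14'): stack = [14], depth = 1
Step 2 ('neg'): stack = [-14], depth = 1
Step 3 ('neg'): stack = [14], depth = 1
Step 4 ('push 17'): stack = [14, 17], depth = 2
Step 5 ('over'): stack = [14, 17, 14], depth = 3
Step 6 ('push 9'): stack = [14, 17, 14, 9], depth = 4
Step 7 ('pop'): stack = [14, 17, 14], depth = 3
Step 8 ('pop'): stack = [14, 17], depth = 2
Step 9 ('pop'): stack = [14], depth = 1
Step 10 ('pop'): stack = [], depth = 0
Step 11 ('rot'): needs 3 value(s) but depth is 0 — STACK UNDERFLOW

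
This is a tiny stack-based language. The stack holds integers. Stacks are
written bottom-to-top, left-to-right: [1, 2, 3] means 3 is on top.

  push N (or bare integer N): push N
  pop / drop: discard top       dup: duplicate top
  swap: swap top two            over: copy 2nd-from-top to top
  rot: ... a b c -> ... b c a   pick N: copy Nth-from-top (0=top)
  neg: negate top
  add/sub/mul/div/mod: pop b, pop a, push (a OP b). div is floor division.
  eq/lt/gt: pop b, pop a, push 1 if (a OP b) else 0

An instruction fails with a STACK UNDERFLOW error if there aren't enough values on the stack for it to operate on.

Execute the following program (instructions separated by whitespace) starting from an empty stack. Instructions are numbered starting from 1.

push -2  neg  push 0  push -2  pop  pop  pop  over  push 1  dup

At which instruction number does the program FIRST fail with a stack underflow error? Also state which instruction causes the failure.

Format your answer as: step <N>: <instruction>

Answer: step 8: over

Derivation:
Step 1 ('push -2'): stack = [-2], depth = 1
Step 2 ('neg'): stack = [2], depth = 1
Step 3 ('push 0'): stack = [2, 0], depth = 2
Step 4 ('push -2'): stack = [2, 0, -2], depth = 3
Step 5 ('pop'): stack = [2, 0], depth = 2
Step 6 ('pop'): stack = [2], depth = 1
Step 7 ('pop'): stack = [], depth = 0
Step 8 ('over'): needs 2 value(s) but depth is 0 — STACK UNDERFLOW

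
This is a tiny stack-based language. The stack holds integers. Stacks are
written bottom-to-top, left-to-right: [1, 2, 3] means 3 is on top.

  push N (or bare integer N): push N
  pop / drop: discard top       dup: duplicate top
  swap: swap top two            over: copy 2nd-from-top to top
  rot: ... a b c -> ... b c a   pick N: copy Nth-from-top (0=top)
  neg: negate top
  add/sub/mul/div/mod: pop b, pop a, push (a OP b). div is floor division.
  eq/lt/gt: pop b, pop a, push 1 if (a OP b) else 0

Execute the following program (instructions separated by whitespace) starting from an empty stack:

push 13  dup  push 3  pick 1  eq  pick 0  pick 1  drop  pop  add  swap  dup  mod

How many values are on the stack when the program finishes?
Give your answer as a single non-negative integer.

After 'push 13': stack = [13] (depth 1)
After 'dup': stack = [13, 13] (depth 2)
After 'push 3': stack = [13, 13, 3] (depth 3)
After 'pick 1': stack = [13, 13, 3, 13] (depth 4)
After 'eq': stack = [13, 13, 0] (depth 3)
After 'pick 0': stack = [13, 13, 0, 0] (depth 4)
After 'pick 1': stack = [13, 13, 0, 0, 0] (depth 5)
After 'drop': stack = [13, 13, 0, 0] (depth 4)
After 'pop': stack = [13, 13, 0] (depth 3)
After 'add': stack = [13, 13] (depth 2)
After 'swap': stack = [13, 13] (depth 2)
After 'dup': stack = [13, 13, 13] (depth 3)
After 'mod': stack = [13, 0] (depth 2)

Answer: 2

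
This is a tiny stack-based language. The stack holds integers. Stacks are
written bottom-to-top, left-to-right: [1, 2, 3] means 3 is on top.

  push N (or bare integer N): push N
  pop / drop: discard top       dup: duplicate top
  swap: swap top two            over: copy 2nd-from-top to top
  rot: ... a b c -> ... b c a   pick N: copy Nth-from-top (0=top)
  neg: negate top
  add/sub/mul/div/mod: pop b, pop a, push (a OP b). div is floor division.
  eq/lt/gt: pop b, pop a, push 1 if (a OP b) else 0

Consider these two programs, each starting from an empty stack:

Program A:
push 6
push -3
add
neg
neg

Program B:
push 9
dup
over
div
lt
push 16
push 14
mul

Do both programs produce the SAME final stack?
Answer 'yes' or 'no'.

Program A trace:
  After 'push 6': [6]
  After 'push -3': [6, -3]
  After 'add': [3]
  After 'neg': [-3]
  After 'neg': [3]
Program A final stack: [3]

Program B trace:
  After 'push 9': [9]
  After 'dup': [9, 9]
  After 'over': [9, 9, 9]
  After 'div': [9, 1]
  After 'lt': [0]
  After 'push 16': [0, 16]
  After 'push 14': [0, 16, 14]
  After 'mul': [0, 224]
Program B final stack: [0, 224]
Same: no

Answer: no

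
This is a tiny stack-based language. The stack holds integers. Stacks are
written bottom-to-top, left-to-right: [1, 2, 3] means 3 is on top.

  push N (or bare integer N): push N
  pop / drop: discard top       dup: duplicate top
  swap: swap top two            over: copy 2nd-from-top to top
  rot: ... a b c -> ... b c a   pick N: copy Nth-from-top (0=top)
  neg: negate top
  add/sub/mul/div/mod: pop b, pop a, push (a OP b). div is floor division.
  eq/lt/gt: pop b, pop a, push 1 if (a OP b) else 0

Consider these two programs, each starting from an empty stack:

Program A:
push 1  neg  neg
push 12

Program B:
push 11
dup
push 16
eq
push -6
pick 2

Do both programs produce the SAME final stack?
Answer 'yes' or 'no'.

Program A trace:
  After 'push 1': [1]
  After 'neg': [-1]
  After 'neg': [1]
  After 'push 12': [1, 12]
Program A final stack: [1, 12]

Program B trace:
  After 'push 11': [11]
  After 'dup': [11, 11]
  After 'push 16': [11, 11, 16]
  After 'eq': [11, 0]
  After 'push -6': [11, 0, -6]
  After 'pick 2': [11, 0, -6, 11]
Program B final stack: [11, 0, -6, 11]
Same: no

Answer: no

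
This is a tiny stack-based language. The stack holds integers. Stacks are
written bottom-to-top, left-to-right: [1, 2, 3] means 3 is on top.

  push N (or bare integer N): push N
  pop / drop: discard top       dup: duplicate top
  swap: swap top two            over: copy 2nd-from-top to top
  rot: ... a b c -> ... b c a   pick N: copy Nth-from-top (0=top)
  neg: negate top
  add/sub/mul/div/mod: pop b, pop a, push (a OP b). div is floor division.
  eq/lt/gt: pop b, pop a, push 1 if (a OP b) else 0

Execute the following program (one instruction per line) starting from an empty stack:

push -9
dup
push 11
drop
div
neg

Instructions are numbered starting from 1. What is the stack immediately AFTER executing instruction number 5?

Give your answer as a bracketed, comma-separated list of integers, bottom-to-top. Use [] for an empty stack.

Step 1 ('push -9'): [-9]
Step 2 ('dup'): [-9, -9]
Step 3 ('push 11'): [-9, -9, 11]
Step 4 ('drop'): [-9, -9]
Step 5 ('div'): [1]

Answer: [1]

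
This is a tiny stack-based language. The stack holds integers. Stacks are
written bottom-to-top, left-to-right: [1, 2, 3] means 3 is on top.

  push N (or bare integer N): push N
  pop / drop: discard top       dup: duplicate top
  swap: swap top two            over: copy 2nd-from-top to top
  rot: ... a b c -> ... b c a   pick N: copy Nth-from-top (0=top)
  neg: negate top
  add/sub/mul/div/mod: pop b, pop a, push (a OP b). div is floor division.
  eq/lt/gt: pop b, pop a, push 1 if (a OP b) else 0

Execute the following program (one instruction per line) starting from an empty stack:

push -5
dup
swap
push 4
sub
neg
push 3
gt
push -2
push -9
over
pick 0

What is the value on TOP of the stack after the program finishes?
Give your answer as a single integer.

Answer: -2

Derivation:
After 'push -5': [-5]
After 'dup': [-5, -5]
After 'swap': [-5, -5]
After 'push 4': [-5, -5, 4]
After 'sub': [-5, -9]
After 'neg': [-5, 9]
After 'push 3': [-5, 9, 3]
After 'gt': [-5, 1]
After 'push -2': [-5, 1, -2]
After 'push -9': [-5, 1, -2, -9]
After 'over': [-5, 1, -2, -9, -2]
After 'pick 0': [-5, 1, -2, -9, -2, -2]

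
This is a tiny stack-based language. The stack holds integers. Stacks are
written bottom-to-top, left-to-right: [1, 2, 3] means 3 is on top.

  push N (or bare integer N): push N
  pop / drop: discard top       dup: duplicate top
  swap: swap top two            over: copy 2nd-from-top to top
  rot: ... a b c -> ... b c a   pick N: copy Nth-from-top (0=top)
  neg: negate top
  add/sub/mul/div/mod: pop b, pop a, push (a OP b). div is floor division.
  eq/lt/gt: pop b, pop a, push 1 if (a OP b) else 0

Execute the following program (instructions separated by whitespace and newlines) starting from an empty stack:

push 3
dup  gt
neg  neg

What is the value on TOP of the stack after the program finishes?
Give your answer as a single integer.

After 'push 3': [3]
After 'dup': [3, 3]
After 'gt': [0]
After 'neg': [0]
After 'neg': [0]

Answer: 0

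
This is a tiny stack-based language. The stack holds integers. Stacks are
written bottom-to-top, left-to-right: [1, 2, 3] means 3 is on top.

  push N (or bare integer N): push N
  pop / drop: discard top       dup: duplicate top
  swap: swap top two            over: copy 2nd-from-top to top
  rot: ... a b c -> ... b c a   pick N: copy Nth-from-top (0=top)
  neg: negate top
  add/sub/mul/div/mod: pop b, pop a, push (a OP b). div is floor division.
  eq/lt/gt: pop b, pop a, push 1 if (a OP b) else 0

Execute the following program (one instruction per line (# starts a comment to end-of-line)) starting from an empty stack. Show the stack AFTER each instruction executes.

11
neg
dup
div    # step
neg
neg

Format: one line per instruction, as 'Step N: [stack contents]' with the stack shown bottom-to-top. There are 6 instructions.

Step 1: [11]
Step 2: [-11]
Step 3: [-11, -11]
Step 4: [1]
Step 5: [-1]
Step 6: [1]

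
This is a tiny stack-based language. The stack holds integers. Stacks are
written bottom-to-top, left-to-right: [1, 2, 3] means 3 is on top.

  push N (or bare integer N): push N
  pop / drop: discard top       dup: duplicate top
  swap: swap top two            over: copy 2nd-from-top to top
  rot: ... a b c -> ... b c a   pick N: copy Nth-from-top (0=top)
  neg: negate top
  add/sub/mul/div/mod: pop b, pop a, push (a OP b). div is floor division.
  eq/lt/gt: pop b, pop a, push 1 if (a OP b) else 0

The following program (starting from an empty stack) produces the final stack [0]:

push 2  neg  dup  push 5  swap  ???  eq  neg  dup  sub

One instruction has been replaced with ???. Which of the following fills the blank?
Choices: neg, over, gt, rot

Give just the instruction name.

Answer: gt

Derivation:
Stack before ???: [-2, 5, -2]
Stack after ???:  [-2, 1]
Checking each choice:
  neg: produces [-2, 0]
  over: produces [-2, 5, 0]
  gt: MATCH
  rot: produces [5, 0]


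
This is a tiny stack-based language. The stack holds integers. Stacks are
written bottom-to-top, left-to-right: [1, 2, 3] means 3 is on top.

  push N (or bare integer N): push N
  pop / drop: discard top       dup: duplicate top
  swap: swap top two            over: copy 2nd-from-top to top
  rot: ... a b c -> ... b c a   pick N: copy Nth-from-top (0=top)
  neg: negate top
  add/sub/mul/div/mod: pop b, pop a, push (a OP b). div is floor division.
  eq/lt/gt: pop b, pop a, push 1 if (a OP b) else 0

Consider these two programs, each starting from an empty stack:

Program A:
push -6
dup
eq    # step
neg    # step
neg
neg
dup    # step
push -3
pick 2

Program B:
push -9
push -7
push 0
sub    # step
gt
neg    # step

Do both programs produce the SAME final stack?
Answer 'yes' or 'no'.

Answer: no

Derivation:
Program A trace:
  After 'push -6': [-6]
  After 'dup': [-6, -6]
  After 'eq': [1]
  After 'neg': [-1]
  After 'neg': [1]
  After 'neg': [-1]
  After 'dup': [-1, -1]
  After 'push -3': [-1, -1, -3]
  After 'pick 2': [-1, -1, -3, -1]
Program A final stack: [-1, -1, -3, -1]

Program B trace:
  After 'push -9': [-9]
  After 'push -7': [-9, -7]
  After 'push 0': [-9, -7, 0]
  After 'sub': [-9, -7]
  After 'gt': [0]
  After 'neg': [0]
Program B final stack: [0]
Same: no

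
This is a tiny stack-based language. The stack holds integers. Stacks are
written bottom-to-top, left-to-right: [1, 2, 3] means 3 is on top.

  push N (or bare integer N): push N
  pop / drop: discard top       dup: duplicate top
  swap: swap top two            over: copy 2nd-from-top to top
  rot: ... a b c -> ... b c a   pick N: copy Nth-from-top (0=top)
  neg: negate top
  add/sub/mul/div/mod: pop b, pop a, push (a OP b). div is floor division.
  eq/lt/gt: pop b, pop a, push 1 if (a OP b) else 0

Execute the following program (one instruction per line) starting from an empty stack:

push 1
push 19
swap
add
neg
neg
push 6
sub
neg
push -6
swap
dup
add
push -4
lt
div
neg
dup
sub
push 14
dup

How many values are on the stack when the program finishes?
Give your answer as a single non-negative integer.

Answer: 3

Derivation:
After 'push 1': stack = [1] (depth 1)
After 'push 19': stack = [1, 19] (depth 2)
After 'swap': stack = [19, 1] (depth 2)
After 'add': stack = [20] (depth 1)
After 'neg': stack = [-20] (depth 1)
After 'neg': stack = [20] (depth 1)
After 'push 6': stack = [20, 6] (depth 2)
After 'sub': stack = [14] (depth 1)
After 'neg': stack = [-14] (depth 1)
After 'push -6': stack = [-14, -6] (depth 2)
  ...
After 'dup': stack = [-6, -14, -14] (depth 3)
After 'add': stack = [-6, -28] (depth 2)
After 'push -4': stack = [-6, -28, -4] (depth 3)
After 'lt': stack = [-6, 1] (depth 2)
After 'div': stack = [-6] (depth 1)
After 'neg': stack = [6] (depth 1)
After 'dup': stack = [6, 6] (depth 2)
After 'sub': stack = [0] (depth 1)
After 'push 14': stack = [0, 14] (depth 2)
After 'dup': stack = [0, 14, 14] (depth 3)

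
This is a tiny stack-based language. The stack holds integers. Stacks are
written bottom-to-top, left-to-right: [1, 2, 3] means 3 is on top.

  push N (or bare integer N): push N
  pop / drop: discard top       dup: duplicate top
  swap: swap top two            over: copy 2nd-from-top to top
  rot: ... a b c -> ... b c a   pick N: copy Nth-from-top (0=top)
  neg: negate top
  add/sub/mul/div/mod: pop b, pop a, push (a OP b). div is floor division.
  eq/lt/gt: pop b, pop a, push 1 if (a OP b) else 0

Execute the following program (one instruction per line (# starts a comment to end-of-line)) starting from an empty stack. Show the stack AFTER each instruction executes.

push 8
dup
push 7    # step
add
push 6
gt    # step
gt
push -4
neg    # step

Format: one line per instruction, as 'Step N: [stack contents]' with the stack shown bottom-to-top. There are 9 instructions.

Step 1: [8]
Step 2: [8, 8]
Step 3: [8, 8, 7]
Step 4: [8, 15]
Step 5: [8, 15, 6]
Step 6: [8, 1]
Step 7: [1]
Step 8: [1, -4]
Step 9: [1, 4]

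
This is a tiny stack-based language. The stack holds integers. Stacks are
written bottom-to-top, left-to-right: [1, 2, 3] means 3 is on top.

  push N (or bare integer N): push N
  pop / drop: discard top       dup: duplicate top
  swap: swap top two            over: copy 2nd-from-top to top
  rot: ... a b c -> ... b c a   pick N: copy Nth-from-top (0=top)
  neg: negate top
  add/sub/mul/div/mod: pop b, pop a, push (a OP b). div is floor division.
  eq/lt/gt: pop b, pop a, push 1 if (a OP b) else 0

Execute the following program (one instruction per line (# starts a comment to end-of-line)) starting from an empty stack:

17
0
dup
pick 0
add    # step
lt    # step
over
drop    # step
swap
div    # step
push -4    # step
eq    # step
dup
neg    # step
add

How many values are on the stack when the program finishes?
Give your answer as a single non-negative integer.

Answer: 1

Derivation:
After 'push 17': stack = [17] (depth 1)
After 'push 0': stack = [17, 0] (depth 2)
After 'dup': stack = [17, 0, 0] (depth 3)
After 'pick 0': stack = [17, 0, 0, 0] (depth 4)
After 'add': stack = [17, 0, 0] (depth 3)
After 'lt': stack = [17, 0] (depth 2)
After 'over': stack = [17, 0, 17] (depth 3)
After 'drop': stack = [17, 0] (depth 2)
After 'swap': stack = [0, 17] (depth 2)
After 'div': stack = [0] (depth 1)
After 'push -4': stack = [0, -4] (depth 2)
After 'eq': stack = [0] (depth 1)
After 'dup': stack = [0, 0] (depth 2)
After 'neg': stack = [0, 0] (depth 2)
After 'add': stack = [0] (depth 1)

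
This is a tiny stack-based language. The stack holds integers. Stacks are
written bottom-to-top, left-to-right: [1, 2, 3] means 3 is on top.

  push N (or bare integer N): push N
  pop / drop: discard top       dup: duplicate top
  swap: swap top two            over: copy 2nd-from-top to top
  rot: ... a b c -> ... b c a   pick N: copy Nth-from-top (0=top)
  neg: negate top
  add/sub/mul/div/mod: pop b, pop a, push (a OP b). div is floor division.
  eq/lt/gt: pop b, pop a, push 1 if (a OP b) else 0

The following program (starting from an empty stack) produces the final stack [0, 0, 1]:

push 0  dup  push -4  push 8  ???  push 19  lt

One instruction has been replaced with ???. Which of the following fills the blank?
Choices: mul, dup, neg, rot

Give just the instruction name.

Stack before ???: [0, 0, -4, 8]
Stack after ???:  [0, 0, -32]
Checking each choice:
  mul: MATCH
  dup: produces [0, 0, -4, 8, 1]
  neg: produces [0, 0, -4, 1]
  rot: produces [0, -4, 8, 1]


Answer: mul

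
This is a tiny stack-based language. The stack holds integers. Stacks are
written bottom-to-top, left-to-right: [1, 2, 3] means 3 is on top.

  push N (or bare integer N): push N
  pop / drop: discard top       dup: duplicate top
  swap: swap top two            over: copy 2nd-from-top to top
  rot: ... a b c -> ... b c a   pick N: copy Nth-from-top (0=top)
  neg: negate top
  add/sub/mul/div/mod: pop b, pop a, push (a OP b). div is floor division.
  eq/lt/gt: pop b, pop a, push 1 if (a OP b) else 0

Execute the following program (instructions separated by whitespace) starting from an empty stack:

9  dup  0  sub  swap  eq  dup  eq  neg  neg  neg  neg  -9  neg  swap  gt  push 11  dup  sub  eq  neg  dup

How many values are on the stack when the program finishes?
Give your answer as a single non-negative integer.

Answer: 2

Derivation:
After 'push 9': stack = [9] (depth 1)
After 'dup': stack = [9, 9] (depth 2)
After 'push 0': stack = [9, 9, 0] (depth 3)
After 'sub': stack = [9, 9] (depth 2)
After 'swap': stack = [9, 9] (depth 2)
After 'eq': stack = [1] (depth 1)
After 'dup': stack = [1, 1] (depth 2)
After 'eq': stack = [1] (depth 1)
After 'neg': stack = [-1] (depth 1)
After 'neg': stack = [1] (depth 1)
  ...
After 'push -9': stack = [1, -9] (depth 2)
After 'neg': stack = [1, 9] (depth 2)
After 'swap': stack = [9, 1] (depth 2)
After 'gt': stack = [1] (depth 1)
After 'push 11': stack = [1, 11] (depth 2)
After 'dup': stack = [1, 11, 11] (depth 3)
After 'sub': stack = [1, 0] (depth 2)
After 'eq': stack = [0] (depth 1)
After 'neg': stack = [0] (depth 1)
After 'dup': stack = [0, 0] (depth 2)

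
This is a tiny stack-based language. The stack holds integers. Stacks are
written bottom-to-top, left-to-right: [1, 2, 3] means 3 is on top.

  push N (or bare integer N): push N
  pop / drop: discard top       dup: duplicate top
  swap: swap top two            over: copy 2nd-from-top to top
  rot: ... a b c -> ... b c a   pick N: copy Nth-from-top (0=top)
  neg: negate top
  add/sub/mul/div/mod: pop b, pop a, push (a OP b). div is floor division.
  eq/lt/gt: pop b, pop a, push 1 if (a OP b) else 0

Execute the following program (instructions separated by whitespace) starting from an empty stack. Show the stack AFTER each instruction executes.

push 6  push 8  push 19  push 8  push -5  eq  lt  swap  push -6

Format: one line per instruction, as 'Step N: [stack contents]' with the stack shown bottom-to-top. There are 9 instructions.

Step 1: [6]
Step 2: [6, 8]
Step 3: [6, 8, 19]
Step 4: [6, 8, 19, 8]
Step 5: [6, 8, 19, 8, -5]
Step 6: [6, 8, 19, 0]
Step 7: [6, 8, 0]
Step 8: [6, 0, 8]
Step 9: [6, 0, 8, -6]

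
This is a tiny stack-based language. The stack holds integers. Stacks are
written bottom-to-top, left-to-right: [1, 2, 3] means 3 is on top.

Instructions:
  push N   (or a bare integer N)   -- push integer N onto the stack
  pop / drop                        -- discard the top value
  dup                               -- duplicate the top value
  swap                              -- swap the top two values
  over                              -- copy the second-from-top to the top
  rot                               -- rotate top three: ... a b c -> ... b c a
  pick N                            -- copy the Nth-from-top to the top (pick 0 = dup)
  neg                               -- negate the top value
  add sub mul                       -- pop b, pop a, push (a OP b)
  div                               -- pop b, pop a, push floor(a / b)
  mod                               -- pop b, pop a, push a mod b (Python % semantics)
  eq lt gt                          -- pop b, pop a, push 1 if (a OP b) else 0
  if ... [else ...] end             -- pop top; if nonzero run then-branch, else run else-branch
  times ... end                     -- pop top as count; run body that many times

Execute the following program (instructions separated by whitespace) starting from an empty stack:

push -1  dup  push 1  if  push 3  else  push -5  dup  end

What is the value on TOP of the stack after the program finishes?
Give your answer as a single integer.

Answer: 3

Derivation:
After 'push -1': [-1]
After 'dup': [-1, -1]
After 'push 1': [-1, -1, 1]
After 'if': [-1, -1]
After 'push 3': [-1, -1, 3]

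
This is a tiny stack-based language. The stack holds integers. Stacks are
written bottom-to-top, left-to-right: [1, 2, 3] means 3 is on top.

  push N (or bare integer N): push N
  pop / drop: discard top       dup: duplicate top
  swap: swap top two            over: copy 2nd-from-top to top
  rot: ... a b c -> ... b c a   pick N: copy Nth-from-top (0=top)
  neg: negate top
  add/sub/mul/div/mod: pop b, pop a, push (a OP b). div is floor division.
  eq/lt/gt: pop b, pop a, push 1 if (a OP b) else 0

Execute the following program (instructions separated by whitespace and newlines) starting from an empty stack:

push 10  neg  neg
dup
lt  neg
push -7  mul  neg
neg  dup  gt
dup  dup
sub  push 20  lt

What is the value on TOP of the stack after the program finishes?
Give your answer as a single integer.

Answer: 1

Derivation:
After 'push 10': [10]
After 'neg': [-10]
After 'neg': [10]
After 'dup': [10, 10]
After 'lt': [0]
After 'neg': [0]
After 'push -7': [0, -7]
After 'mul': [0]
After 'neg': [0]
After 'neg': [0]
After 'dup': [0, 0]
After 'gt': [0]
After 'dup': [0, 0]
After 'dup': [0, 0, 0]
After 'sub': [0, 0]
After 'push 20': [0, 0, 20]
After 'lt': [0, 1]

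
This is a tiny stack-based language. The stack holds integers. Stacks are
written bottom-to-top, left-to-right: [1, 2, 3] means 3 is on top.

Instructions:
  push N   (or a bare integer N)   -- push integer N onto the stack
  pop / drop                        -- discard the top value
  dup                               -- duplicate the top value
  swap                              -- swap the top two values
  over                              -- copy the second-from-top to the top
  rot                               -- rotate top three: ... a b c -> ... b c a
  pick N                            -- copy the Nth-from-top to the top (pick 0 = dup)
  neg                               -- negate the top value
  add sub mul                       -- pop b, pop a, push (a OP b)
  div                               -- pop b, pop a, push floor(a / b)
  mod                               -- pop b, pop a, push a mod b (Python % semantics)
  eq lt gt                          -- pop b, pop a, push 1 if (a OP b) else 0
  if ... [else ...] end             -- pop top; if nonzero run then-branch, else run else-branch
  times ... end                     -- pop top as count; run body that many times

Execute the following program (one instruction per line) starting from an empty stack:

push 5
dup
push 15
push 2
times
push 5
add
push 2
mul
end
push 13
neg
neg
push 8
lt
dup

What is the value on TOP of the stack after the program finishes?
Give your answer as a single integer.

After 'push 5': [5]
After 'dup': [5, 5]
After 'push 15': [5, 5, 15]
After 'push 2': [5, 5, 15, 2]
After 'times': [5, 5, 15]
After 'push 5': [5, 5, 15, 5]
After 'add': [5, 5, 20]
After 'push 2': [5, 5, 20, 2]
After 'mul': [5, 5, 40]
After 'push 5': [5, 5, 40, 5]
After 'add': [5, 5, 45]
After 'push 2': [5, 5, 45, 2]
After 'mul': [5, 5, 90]
After 'push 13': [5, 5, 90, 13]
After 'neg': [5, 5, 90, -13]
After 'neg': [5, 5, 90, 13]
After 'push 8': [5, 5, 90, 13, 8]
After 'lt': [5, 5, 90, 0]
After 'dup': [5, 5, 90, 0, 0]

Answer: 0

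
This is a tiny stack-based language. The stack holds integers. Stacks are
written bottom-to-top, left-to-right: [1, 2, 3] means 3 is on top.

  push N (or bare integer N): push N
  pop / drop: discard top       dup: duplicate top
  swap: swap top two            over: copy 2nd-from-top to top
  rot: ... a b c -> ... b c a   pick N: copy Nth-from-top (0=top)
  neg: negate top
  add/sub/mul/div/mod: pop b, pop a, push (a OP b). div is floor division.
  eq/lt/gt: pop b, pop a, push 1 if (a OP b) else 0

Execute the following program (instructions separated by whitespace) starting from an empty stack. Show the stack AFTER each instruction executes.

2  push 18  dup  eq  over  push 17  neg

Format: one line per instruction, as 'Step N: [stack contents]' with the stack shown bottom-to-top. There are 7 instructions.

Step 1: [2]
Step 2: [2, 18]
Step 3: [2, 18, 18]
Step 4: [2, 1]
Step 5: [2, 1, 2]
Step 6: [2, 1, 2, 17]
Step 7: [2, 1, 2, -17]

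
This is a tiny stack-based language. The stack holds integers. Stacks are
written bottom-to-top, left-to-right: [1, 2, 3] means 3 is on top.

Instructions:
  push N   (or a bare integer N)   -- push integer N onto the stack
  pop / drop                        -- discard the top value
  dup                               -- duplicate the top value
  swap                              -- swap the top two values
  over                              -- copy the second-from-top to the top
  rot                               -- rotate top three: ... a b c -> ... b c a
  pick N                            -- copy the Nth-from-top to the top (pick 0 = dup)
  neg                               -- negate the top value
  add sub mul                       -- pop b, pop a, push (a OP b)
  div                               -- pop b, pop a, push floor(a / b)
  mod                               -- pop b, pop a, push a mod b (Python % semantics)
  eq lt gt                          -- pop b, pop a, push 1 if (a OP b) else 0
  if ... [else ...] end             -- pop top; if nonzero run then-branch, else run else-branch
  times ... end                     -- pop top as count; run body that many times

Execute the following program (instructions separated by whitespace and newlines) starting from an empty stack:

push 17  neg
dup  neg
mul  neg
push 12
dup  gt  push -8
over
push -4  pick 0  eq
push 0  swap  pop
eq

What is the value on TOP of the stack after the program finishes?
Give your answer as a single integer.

After 'push 17': [17]
After 'neg': [-17]
After 'dup': [-17, -17]
After 'neg': [-17, 17]
After 'mul': [-289]
After 'neg': [289]
After 'push 12': [289, 12]
After 'dup': [289, 12, 12]
After 'gt': [289, 0]
After 'push -8': [289, 0, -8]
After 'over': [289, 0, -8, 0]
After 'push -4': [289, 0, -8, 0, -4]
After 'pick 0': [289, 0, -8, 0, -4, -4]
After 'eq': [289, 0, -8, 0, 1]
After 'push 0': [289, 0, -8, 0, 1, 0]
After 'swap': [289, 0, -8, 0, 0, 1]
After 'pop': [289, 0, -8, 0, 0]
After 'eq': [289, 0, -8, 1]

Answer: 1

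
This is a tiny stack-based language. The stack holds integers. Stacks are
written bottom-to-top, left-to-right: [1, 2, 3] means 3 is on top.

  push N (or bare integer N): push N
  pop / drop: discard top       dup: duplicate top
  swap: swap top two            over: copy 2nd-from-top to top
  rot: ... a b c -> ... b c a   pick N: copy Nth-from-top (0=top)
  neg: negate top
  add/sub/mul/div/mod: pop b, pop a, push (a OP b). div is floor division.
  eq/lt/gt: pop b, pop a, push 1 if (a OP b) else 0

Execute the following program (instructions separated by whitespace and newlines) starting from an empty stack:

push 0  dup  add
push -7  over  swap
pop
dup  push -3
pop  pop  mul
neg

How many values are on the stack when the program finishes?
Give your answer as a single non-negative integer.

Answer: 1

Derivation:
After 'push 0': stack = [0] (depth 1)
After 'dup': stack = [0, 0] (depth 2)
After 'add': stack = [0] (depth 1)
After 'push -7': stack = [0, -7] (depth 2)
After 'over': stack = [0, -7, 0] (depth 3)
After 'swap': stack = [0, 0, -7] (depth 3)
After 'pop': stack = [0, 0] (depth 2)
After 'dup': stack = [0, 0, 0] (depth 3)
After 'push -3': stack = [0, 0, 0, -3] (depth 4)
After 'pop': stack = [0, 0, 0] (depth 3)
After 'pop': stack = [0, 0] (depth 2)
After 'mul': stack = [0] (depth 1)
After 'neg': stack = [0] (depth 1)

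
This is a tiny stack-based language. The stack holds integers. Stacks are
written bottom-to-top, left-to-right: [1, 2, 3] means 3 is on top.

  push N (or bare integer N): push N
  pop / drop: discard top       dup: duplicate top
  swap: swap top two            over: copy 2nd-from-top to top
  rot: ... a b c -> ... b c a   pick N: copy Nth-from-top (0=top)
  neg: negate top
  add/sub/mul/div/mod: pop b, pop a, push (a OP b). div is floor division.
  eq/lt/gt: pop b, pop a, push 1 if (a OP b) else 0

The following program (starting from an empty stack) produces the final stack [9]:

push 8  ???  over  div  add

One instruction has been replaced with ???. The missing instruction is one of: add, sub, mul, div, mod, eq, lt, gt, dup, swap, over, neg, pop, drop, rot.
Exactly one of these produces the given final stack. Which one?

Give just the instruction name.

Answer: dup

Derivation:
Stack before ???: [8]
Stack after ???:  [8, 8]
The instruction that transforms [8] -> [8, 8] is: dup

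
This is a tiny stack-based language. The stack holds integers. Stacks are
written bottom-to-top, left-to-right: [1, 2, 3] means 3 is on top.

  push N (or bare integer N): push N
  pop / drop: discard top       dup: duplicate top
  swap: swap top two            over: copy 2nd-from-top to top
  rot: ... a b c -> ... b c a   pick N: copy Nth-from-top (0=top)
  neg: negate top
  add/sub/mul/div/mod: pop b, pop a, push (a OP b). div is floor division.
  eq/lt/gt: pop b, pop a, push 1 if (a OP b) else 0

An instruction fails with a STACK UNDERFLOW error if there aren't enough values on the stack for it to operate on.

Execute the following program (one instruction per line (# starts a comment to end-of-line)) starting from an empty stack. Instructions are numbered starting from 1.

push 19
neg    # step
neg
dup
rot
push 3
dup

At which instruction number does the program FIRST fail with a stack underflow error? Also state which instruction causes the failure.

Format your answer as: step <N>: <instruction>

Answer: step 5: rot

Derivation:
Step 1 ('push 19'): stack = [19], depth = 1
Step 2 ('neg'): stack = [-19], depth = 1
Step 3 ('neg'): stack = [19], depth = 1
Step 4 ('dup'): stack = [19, 19], depth = 2
Step 5 ('rot'): needs 3 value(s) but depth is 2 — STACK UNDERFLOW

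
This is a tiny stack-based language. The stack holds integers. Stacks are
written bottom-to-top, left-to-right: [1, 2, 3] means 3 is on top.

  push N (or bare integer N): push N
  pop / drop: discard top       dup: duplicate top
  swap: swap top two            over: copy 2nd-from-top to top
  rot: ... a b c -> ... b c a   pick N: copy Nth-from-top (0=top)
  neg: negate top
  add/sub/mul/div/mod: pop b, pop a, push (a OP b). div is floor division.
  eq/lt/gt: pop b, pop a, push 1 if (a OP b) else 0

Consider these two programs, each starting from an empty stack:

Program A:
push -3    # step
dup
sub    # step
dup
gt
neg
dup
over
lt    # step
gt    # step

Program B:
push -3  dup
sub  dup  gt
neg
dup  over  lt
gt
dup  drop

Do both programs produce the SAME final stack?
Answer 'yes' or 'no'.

Program A trace:
  After 'push -3': [-3]
  After 'dup': [-3, -3]
  After 'sub': [0]
  After 'dup': [0, 0]
  After 'gt': [0]
  After 'neg': [0]
  After 'dup': [0, 0]
  After 'over': [0, 0, 0]
  After 'lt': [0, 0]
  After 'gt': [0]
Program A final stack: [0]

Program B trace:
  After 'push -3': [-3]
  After 'dup': [-3, -3]
  After 'sub': [0]
  After 'dup': [0, 0]
  After 'gt': [0]
  After 'neg': [0]
  After 'dup': [0, 0]
  After 'over': [0, 0, 0]
  After 'lt': [0, 0]
  After 'gt': [0]
  After 'dup': [0, 0]
  After 'drop': [0]
Program B final stack: [0]
Same: yes

Answer: yes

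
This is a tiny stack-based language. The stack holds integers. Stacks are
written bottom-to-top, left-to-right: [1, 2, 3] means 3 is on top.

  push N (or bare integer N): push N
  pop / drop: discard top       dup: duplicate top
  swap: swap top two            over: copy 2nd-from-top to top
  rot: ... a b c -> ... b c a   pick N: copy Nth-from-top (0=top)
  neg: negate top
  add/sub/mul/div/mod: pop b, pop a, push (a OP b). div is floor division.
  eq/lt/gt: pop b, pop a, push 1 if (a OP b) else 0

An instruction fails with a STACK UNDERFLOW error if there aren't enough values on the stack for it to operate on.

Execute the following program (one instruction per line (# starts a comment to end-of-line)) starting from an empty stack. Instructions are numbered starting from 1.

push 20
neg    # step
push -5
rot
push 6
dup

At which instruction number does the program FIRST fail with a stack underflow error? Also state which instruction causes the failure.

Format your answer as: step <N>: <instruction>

Step 1 ('push 20'): stack = [20], depth = 1
Step 2 ('neg'): stack = [-20], depth = 1
Step 3 ('push -5'): stack = [-20, -5], depth = 2
Step 4 ('rot'): needs 3 value(s) but depth is 2 — STACK UNDERFLOW

Answer: step 4: rot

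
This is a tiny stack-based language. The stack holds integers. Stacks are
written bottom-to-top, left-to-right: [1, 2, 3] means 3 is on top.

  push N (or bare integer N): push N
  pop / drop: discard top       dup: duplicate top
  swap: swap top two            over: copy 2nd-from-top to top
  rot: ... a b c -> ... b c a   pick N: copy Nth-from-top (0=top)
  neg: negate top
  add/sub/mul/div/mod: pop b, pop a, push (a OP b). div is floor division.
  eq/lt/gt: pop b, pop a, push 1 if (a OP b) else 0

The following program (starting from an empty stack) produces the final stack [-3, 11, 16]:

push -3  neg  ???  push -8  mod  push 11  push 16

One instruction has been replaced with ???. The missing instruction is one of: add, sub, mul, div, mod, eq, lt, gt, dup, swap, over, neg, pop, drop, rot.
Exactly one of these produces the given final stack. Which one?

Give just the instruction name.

Stack before ???: [3]
Stack after ???:  [-3]
The instruction that transforms [3] -> [-3] is: neg

Answer: neg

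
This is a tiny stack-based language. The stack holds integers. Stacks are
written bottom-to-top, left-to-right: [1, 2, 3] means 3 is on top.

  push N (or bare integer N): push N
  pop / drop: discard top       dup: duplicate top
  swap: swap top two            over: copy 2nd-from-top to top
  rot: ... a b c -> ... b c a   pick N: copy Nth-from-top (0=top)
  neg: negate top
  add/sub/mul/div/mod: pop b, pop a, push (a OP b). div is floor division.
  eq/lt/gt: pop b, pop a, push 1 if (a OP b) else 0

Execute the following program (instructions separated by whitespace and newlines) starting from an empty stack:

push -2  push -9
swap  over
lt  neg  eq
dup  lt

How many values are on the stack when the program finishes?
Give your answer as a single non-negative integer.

After 'push -2': stack = [-2] (depth 1)
After 'push -9': stack = [-2, -9] (depth 2)
After 'swap': stack = [-9, -2] (depth 2)
After 'over': stack = [-9, -2, -9] (depth 3)
After 'lt': stack = [-9, 0] (depth 2)
After 'neg': stack = [-9, 0] (depth 2)
After 'eq': stack = [0] (depth 1)
After 'dup': stack = [0, 0] (depth 2)
After 'lt': stack = [0] (depth 1)

Answer: 1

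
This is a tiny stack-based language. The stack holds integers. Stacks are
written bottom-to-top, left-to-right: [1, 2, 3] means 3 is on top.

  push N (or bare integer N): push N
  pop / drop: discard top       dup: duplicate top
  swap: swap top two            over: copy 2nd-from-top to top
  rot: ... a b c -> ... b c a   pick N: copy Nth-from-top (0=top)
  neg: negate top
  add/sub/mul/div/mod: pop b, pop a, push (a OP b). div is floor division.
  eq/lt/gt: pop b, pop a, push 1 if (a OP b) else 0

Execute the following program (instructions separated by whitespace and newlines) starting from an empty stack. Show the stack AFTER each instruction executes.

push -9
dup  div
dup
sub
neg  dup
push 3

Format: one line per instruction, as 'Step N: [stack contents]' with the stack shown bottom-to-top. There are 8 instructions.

Step 1: [-9]
Step 2: [-9, -9]
Step 3: [1]
Step 4: [1, 1]
Step 5: [0]
Step 6: [0]
Step 7: [0, 0]
Step 8: [0, 0, 3]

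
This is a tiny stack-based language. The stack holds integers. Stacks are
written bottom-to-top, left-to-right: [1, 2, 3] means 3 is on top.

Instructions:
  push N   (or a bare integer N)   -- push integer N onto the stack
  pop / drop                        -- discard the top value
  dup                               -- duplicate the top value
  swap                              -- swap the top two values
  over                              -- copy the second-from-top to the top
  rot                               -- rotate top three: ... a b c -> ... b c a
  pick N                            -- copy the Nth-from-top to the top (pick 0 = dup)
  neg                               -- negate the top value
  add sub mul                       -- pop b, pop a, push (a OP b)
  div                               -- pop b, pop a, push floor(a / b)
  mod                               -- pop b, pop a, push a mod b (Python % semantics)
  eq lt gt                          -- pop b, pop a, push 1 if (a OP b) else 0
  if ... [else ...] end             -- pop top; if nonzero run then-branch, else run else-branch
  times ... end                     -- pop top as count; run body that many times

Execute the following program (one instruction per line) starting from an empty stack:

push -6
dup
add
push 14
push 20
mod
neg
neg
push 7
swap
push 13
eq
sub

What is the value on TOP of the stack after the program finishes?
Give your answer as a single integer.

Answer: 7

Derivation:
After 'push -6': [-6]
After 'dup': [-6, -6]
After 'add': [-12]
After 'push 14': [-12, 14]
After 'push 20': [-12, 14, 20]
After 'mod': [-12, 14]
After 'neg': [-12, -14]
After 'neg': [-12, 14]
After 'push 7': [-12, 14, 7]
After 'swap': [-12, 7, 14]
After 'push 13': [-12, 7, 14, 13]
After 'eq': [-12, 7, 0]
After 'sub': [-12, 7]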